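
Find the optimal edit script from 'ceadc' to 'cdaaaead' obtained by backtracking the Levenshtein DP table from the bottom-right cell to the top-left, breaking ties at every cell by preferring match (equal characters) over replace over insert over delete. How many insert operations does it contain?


Edit distance = 5. Backtracking from cell (5, 8) with preference match > replace > insert > delete,
then listing the resulting alignment 'ceadc' -> 'cdaaaead' left to right:
  Step 1: keep 'c'
  Step 2: insert 'd' [insertion #1]
  Step 3: insert 'a' [insertion #2]
  Step 4: insert 'a' [insertion #3]
  Step 5: insert 'a' [insertion #4]
  Step 6: keep 'e'
  Step 7: keep 'a'
  Step 8: keep 'd'
  Step 9: delete 'c'
Total insertions: 4

4


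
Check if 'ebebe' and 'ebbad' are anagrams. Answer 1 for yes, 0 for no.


Sort characters of 'ebebe': 'bbeee'
Sort characters of 'ebbad': 'abbde'
Sorted forms differ -> they are NOT anagrams
Result: 0

0


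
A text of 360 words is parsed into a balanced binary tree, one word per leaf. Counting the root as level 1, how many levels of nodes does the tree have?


In a balanced binary tree with n leaves the deepest leaf is ceil(log2(n)) edges below the root,
so counting node levels inclusive of root and leaves gives ceil(log2(n)) + 1 levels.
log2(360) = 8.4919
ceil(8.4919) = 9
levels = 9 + 1 = 10

10


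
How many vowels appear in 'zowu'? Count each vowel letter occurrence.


Scanning each character of 'zowu':
  Position 1: 'z' -> consonant (running count: 0)
  Position 2: 'o' -> vowel (running count: 1)
  Position 3: 'w' -> consonant (running count: 1)
  Position 4: 'u' -> vowel (running count: 2)
Total vowels: 2

2


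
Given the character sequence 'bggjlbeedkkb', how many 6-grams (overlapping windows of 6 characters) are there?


String 'bggjlbeedkkb' has length L = 12.
Number of overlapping n-grams = L - n + 1
Substituting: 12 - 6 + 1 = 7

7


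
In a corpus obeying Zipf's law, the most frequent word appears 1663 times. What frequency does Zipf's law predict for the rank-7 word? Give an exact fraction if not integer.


Zipf's law: freq(rank) = f1 / rank
f1 = 1663, rank = 7
freq = 1663 / 7
GCD(1663, 7) = 1
Simplified: 1663/7

1663/7


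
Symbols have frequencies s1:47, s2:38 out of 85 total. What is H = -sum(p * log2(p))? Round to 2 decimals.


Computing entropy H = -sum(p_i * log2(p_i)):
  s1: p = 47/85 = 0.5529, -p*log2(p) = 0.4727
  s2: p = 38/85 = 0.4471, -p*log2(p) = 0.5192
H = sum of terms = 0.9919
Rounded to 2 decimals: 0.99

0.99


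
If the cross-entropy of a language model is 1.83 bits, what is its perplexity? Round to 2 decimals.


Perplexity formula: PP = 2^H
H = 1.83
PP = 2^1.83
Decompose: 2^1.83 = 2^1 * 2^0.83
2^1 = 2, 2^0.83 ~ 1.7776854
PP ~ 2 * 1.7776854 = 3.5553708
Rounded to 2 decimals: 3.56

3.56


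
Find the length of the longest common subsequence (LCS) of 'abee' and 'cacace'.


DP table for LCS of 'abee' and 'cacace':
       c  a  c  a  c  e
    0  0  0  0  0  0  0
  a 0  0  1  1  1  1  1
  b 0  0  1  1  1  1  1
  e 0  0  1  1  1  1  2
  e 0  0  1  1  1  1  2
LCS: 'ae'
LCS length = 2

2


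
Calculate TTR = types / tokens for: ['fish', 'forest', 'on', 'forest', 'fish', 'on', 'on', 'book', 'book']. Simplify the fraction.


Tokens: 9
Unique types: ('book', 'fish', 'forest', 'on') = 4
TTR = 4/9
Already in lowest terms.

4/9


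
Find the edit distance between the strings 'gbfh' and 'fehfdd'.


Building DP table for s1='gbfh' (len 4) and s2='fehfdd' (len 6):
       f  e  h  f  d  d
    0  1  2  3  4  5  6
  g 1  1  2  3  4  5  6
  b 2  2  2  3  4  5  6
  f 3  2  3  3  3  4  5
  h 4  3  3  3  4  4  5
Edit distance = dp[4][6] = 5

5


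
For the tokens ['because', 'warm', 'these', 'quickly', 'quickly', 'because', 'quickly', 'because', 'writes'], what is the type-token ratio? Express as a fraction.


Tokens: 9
Unique types: ('because', 'quickly', 'these', 'warm', 'writes') = 5
TTR = 5/9
Already in lowest terms.

5/9


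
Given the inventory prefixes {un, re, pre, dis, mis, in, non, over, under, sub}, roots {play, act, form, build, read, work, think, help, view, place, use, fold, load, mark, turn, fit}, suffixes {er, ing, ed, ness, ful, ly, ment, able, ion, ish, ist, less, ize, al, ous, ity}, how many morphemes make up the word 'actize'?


Segmenting 'actize' against the inventory:
  'act' -> root (morpheme 1)
  'ize' -> suffix (morpheme 2)
Total morphemes: 2

2


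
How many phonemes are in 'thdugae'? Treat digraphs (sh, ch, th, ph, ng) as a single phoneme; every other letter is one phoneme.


Parsing 'thdugae' greedily, digraphs first:
  'th' -> digraph (1 consonant phoneme) (phonemes so far: 1)
  'd' -> consonant phoneme (phonemes so far: 2)
  'u' -> vowel phoneme (phonemes so far: 3)
  'g' -> consonant phoneme (phonemes so far: 4)
  'a' -> vowel phoneme (phonemes so far: 5)
  'e' -> vowel phoneme (phonemes so far: 6)
Total phonemes: 6

6


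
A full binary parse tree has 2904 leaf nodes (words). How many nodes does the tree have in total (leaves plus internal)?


Leaf nodes (terminals): 2904
Internal nodes = n - 1 = 2904 - 1 = 2903
Total = leaves + internal = 2904 + 2903 = 5807

5807


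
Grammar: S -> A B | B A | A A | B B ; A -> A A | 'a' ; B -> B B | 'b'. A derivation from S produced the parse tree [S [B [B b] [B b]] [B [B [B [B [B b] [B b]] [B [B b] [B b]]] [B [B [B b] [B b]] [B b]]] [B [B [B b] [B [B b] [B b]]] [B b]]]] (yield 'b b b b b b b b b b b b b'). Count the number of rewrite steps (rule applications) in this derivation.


Every bracketed nonterminal node [X ...] in the tree is produced by exactly one rule application.
Reading the tree off as a leftmost derivation:
  Step 1: S  =>  B B   (applied S -> B B)
  Step 2: B B  =>  B B B   (applied B -> B B)
  Step 3: B B B  =>  b B B   (applied B -> b)
  Step 4: b B B  =>  b b B   (applied B -> b)
  Step 5: b b B  =>  b b B B   (applied B -> B B)
  Step 6: b b B B  =>  b b B B B   (applied B -> B B)
  Step 7: b b B B B  =>  b b B B B B   (applied B -> B B)
  Step 8: b b B B B B  =>  b b B B B B B   (applied B -> B B)
  Step 9: b b B B B B B  =>  b b b B B B B   (applied B -> b)
  Step 10: b b b B B B B  =>  b b b b B B B   (applied B -> b)
  Step 11: b b b b B B B  =>  b b b b B B B B   (applied B -> B B)
  Step 12: b b b b B B B B  =>  b b b b b B B B   (applied B -> b)
  Step 13: b b b b b B B B  =>  b b b b b b B B   (applied B -> b)
  Step 14: b b b b b b B B  =>  b b b b b b B B B   (applied B -> B B)
  Step 15: b b b b b b B B B  =>  b b b b b b B B B B   (applied B -> B B)
  Step 16: b b b b b b B B B B  =>  b b b b b b b B B B   (applied B -> b)
  Step 17: b b b b b b b B B B  =>  b b b b b b b b B B   (applied B -> b)
  Step 18: b b b b b b b b B B  =>  b b b b b b b b b B   (applied B -> b)
  Step 19: b b b b b b b b b B  =>  b b b b b b b b b B B   (applied B -> B B)
  Step 20: b b b b b b b b b B B  =>  b b b b b b b b b B B B   (applied B -> B B)
  Step 21: b b b b b b b b b B B B  =>  b b b b b b b b b b B B   (applied B -> b)
  Step 22: b b b b b b b b b b B B  =>  b b b b b b b b b b B B B   (applied B -> B B)
  Step 23: b b b b b b b b b b B B B  =>  b b b b b b b b b b b B B   (applied B -> b)
  Step 24: b b b b b b b b b b b B B  =>  b b b b b b b b b b b b B   (applied B -> b)
  Step 25: b b b b b b b b b b b b B  =>  b b b b b b b b b b b b b   (applied B -> b)
Final yield: b b b b b b b b b b b b b
Total rewrite steps: 25

25


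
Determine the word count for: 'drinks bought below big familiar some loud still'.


Counting words by splitting on spaces:
  Word 1: 'drinks'
  Word 2: 'bought'
  Word 3: 'below'
  Word 4: 'big'
  Word 5: 'familiar'
  Word 6: 'some'
  Word 7: 'loud'
  Word 8: 'still'
Total words: 8

8


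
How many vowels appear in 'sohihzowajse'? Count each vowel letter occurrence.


Scanning each character of 'sohihzowajse':
  Position 1: 's' -> consonant (running count: 0)
  Position 2: 'o' -> vowel (running count: 1)
  Position 3: 'h' -> consonant (running count: 1)
  Position 4: 'i' -> vowel (running count: 2)
  Position 5: 'h' -> consonant (running count: 2)
  Position 6: 'z' -> consonant (running count: 2)
  Position 7: 'o' -> vowel (running count: 3)
  Position 8: 'w' -> consonant (running count: 3)
  Position 9: 'a' -> vowel (running count: 4)
  Position 10: 'j' -> consonant (running count: 4)
  Position 11: 's' -> consonant (running count: 4)
  Position 12: 'e' -> vowel (running count: 5)
Total vowels: 5

5


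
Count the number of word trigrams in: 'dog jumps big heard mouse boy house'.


Word trigrams from [7] words:
  Trigram 1: (dog jumps big)
  Trigram 2: (jumps big heard)
  Trigram 3: (big heard mouse)
  Trigram 4: (heard mouse boy)
  Trigram 5: (mouse boy house)
Total word trigrams: 7 - 2 = 5

5


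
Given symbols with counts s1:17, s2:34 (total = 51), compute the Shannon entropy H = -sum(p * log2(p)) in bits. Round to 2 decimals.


Computing entropy H = -sum(p_i * log2(p_i)):
  s1: p = 17/51 = 0.3333, -p*log2(p) = 0.5283
  s2: p = 34/51 = 0.6667, -p*log2(p) = 0.3900
H = sum of terms = 0.9183
Rounded to 2 decimals: 0.92

0.92


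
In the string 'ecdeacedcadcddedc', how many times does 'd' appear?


Scanning 'ecdeacedcadcddedc' for 'd':
  Position 2: 'd' -> MATCH (count: 1)
  Position 7: 'd' -> MATCH (count: 2)
  Position 10: 'd' -> MATCH (count: 3)
  Position 12: 'd' -> MATCH (count: 4)
  Position 13: 'd' -> MATCH (count: 5)
  Position 15: 'd' -> MATCH (count: 6)
Total occurrences of 'd': 6

6


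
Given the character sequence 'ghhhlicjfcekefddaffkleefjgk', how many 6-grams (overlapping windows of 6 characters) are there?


String 'ghhhlicjfcekefddaffkleefjgk' has length L = 27.
Number of overlapping n-grams = L - n + 1
Substituting: 27 - 6 + 1 = 22

22


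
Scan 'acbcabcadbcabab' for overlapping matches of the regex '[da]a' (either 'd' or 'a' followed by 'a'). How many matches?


Pattern: [da]a means either 'd' or 'a' followed by 'a'.
Scanning 'acbcabcadbcabab' position-by-position:
  Pos 0: window 'ac' -> no
  Pos 1: window 'cb' -> no
  Pos 2: window 'bc' -> no
  Pos 3: window 'ca' -> no
  Pos 4: window 'ab' -> no
  Pos 5: window 'bc' -> no
  Pos 6: window 'ca' -> no
  Pos 7: window 'ad' -> no
  Pos 8: window 'db' -> no
  Pos 9: window 'bc' -> no
  Pos 10: window 'ca' -> no
  Pos 11: window 'ab' -> no
  Pos 12: window 'ba' -> no
  Pos 13: window 'ab' -> no
  Pos 14: window 'b' -> no
Total matches: 0

0


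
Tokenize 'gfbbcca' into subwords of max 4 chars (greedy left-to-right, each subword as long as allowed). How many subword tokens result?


'gfbbcca' has 7 characters.
Chunking with max size 4:
  Chunk 1: 'gfbb' (positions 0-3)
  Chunk 2: 'cca' (positions 4-6)
Total chunks: ceil(7 / 4) = 2

2


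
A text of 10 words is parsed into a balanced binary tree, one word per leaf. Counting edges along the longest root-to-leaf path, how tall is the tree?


In a balanced binary tree with n leaves the deepest leaf is ceil(log2(n)) edges below the root.
log2(10) = 3.3219
ceil(3.3219) = 4
height (edges) = 4

4


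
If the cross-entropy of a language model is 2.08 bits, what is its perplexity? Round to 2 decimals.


Perplexity formula: PP = 2^H
H = 2.08
PP = 2^2.08
Decompose: 2^2.08 = 2^2 * 2^0.08
2^2 = 4, 2^0.08 ~ 1.0570180
PP ~ 4 * 1.0570180 = 4.2280720
Rounded to 2 decimals: 4.23

4.23


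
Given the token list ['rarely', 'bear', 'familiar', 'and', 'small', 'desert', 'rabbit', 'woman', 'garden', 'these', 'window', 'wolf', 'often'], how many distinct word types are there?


Listing all tokens and tracking unique types:
  Token 1: 'rarely' -> NEW (unique so far: 1)
  Token 2: 'bear' -> NEW (unique so far: 2)
  Token 3: 'familiar' -> NEW (unique so far: 3)
  Token 4: 'and' -> NEW (unique so far: 4)
  Token 5: 'small' -> NEW (unique so far: 5)
  Token 6: 'desert' -> NEW (unique so far: 6)
  Token 7: 'rabbit' -> NEW (unique so far: 7)
  Token 8: 'woman' -> NEW (unique so far: 8)
  Token 9: 'garden' -> NEW (unique so far: 9)
  Token 10: 'these' -> NEW (unique so far: 10)
  Token 11: 'window' -> NEW (unique so far: 11)
  Token 12: 'wolf' -> NEW (unique so far: 12)
  Token 13: 'often' -> NEW (unique so far: 13)
Unique types: ('and', 'bear', 'desert', 'familiar', 'garden', 'often', 'rabbit', 'rarely', 'small', 'these', 'window', 'wolf', 'woman')
Vocabulary size: 13

13


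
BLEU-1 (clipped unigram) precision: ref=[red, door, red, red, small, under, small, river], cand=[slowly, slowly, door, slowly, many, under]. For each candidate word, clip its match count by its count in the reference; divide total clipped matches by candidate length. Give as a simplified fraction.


Reference word counts: {'door': 1, 'red': 3, 'river': 1, 'small': 2, 'under': 1}
Checking each candidate word (with clipping):
  'slowly' -> not in reference -> no match (matches: 0)
  'slowly' -> not in reference -> no match (matches: 0)
  'door' -> in reference (ref count 1, used 1/1) -> match (matches: 1)
  'slowly' -> not in reference -> no match (matches: 1)
  'many' -> not in reference -> no match (matches: 1)
  'under' -> in reference (ref count 1, used 1/1) -> match (matches: 2)
Clipped matches: 2, Candidate length: 6
Precision = 2/6 = 1/3

1/3


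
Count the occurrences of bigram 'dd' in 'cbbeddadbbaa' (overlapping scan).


Scanning 'cbbeddadbbaa' for bigram 'dd':
  Position 0: 'cb' -> no
  Position 1: 'bb' -> no
  Position 2: 'be' -> no
  Position 3: 'ed' -> no
  Position 4: 'dd' -> MATCH
  Position 5: 'da' -> no
  Position 6: 'ad' -> no
  Position 7: 'db' -> no
  Position 8: 'bb' -> no
  Position 9: 'ba' -> no
  Position 10: 'aa' -> no
Total matches: 1

1


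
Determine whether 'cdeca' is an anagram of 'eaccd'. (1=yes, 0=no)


Sort characters of 'cdeca': 'accde'
Sort characters of 'eaccd': 'accde'
Sorted forms match -> they ARE anagrams
Result: 1

1


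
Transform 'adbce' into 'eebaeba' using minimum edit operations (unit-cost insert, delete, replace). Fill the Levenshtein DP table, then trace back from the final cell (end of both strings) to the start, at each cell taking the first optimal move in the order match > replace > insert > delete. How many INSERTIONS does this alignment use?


Edit distance = 5. Backtracking from cell (5, 7) with preference match > replace > insert > delete,
then listing the resulting alignment 'adbce' -> 'eebaeba' left to right:
  Step 1: replace a->e
  Step 2: replace d->e
  Step 3: keep 'b'
  Step 4: replace c->a
  Step 5: keep 'e'
  Step 6: insert 'b' [insertion #1]
  Step 7: insert 'a' [insertion #2]
Total insertions: 2

2


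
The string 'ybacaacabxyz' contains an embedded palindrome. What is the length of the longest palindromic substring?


Scanning 'ybacaacabxyz' for palindromic substrings.
Substring at positions 1-8: 'bacaacab'.
Check: reverse('bacaacab') = 'bacaacab' -> palindrome confirmed.
Neighbouring characters ('y' / 'x') break symmetry, so it cannot extend further.
No longer palindromic substring exists; longest length = 8

8


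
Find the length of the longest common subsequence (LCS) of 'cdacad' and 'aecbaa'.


DP table for LCS of 'cdacad' and 'aecbaa':
       a  e  c  b  a  a
    0  0  0  0  0  0  0
  c 0  0  0  1  1  1  1
  d 0  0  0  1  1  1  1
  a 0  1  1  1  1  2  2
  c 0  1  1  2  2  2  2
  a 0  1  1  2  2  3  3
  d 0  1  1  2  2  3  3
LCS: 'caa'
LCS length = 3

3


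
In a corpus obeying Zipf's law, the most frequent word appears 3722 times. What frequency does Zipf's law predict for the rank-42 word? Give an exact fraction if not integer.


Zipf's law: freq(rank) = f1 / rank
f1 = 3722, rank = 42
freq = 3722 / 42
GCD(3722, 42) = 2
Simplified: 1861/21

1861/21


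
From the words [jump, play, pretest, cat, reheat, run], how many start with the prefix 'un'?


Checking each word for prefix 'un':
  'jump' -> no (count: 0)
  'play' -> no (count: 0)
  'pretest' -> no (count: 0)
  'cat' -> no (count: 0)
  'reheat' -> no (count: 0)
  'run' -> no (count: 0)
Total with prefix 'un': 0

0


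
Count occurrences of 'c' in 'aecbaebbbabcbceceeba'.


Scanning 'aecbaebbbabcbceceeba' for 'c':
  Position 2: 'c' -> MATCH (count: 1)
  Position 11: 'c' -> MATCH (count: 2)
  Position 13: 'c' -> MATCH (count: 3)
  Position 15: 'c' -> MATCH (count: 4)
Total occurrences of 'c': 4

4


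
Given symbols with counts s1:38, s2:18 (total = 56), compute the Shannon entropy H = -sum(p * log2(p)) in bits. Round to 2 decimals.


Computing entropy H = -sum(p_i * log2(p_i)):
  s1: p = 38/56 = 0.6786, -p*log2(p) = 0.3796
  s2: p = 18/56 = 0.3214, -p*log2(p) = 0.5263
H = sum of terms = 0.9059
Rounded to 2 decimals: 0.91

0.91


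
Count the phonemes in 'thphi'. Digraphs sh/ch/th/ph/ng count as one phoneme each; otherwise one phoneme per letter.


Parsing 'thphi' greedily, digraphs first:
  'th' -> digraph (1 consonant phoneme) (phonemes so far: 1)
  'ph' -> digraph (1 consonant phoneme) (phonemes so far: 2)
  'i' -> vowel phoneme (phonemes so far: 3)
Total phonemes: 3

3


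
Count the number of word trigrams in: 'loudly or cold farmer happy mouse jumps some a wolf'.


Word trigrams from [10] words:
  Trigram 1: (loudly or cold)
  Trigram 2: (or cold farmer)
  Trigram 3: (cold farmer happy)
  Trigram 4: (farmer happy mouse)
  Trigram 5: (happy mouse jumps)
  Trigram 6: (mouse jumps some)
  Trigram 7: (jumps some a)
  Trigram 8: (some a wolf)
Total word trigrams: 10 - 2 = 8

8


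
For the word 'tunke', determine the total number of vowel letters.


Scanning each character of 'tunke':
  Position 1: 't' -> consonant (running count: 0)
  Position 2: 'u' -> vowel (running count: 1)
  Position 3: 'n' -> consonant (running count: 1)
  Position 4: 'k' -> consonant (running count: 1)
  Position 5: 'e' -> vowel (running count: 2)
Total vowels: 2

2


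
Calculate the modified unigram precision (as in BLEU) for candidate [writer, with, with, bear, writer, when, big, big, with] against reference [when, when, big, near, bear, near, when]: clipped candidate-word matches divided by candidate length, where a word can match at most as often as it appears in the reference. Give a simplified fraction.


Reference word counts: {'bear': 1, 'big': 1, 'near': 2, 'when': 3}
Checking each candidate word (with clipping):
  'writer' -> not in reference -> no match (matches: 0)
  'with' -> not in reference -> no match (matches: 0)
  'with' -> not in reference -> no match (matches: 0)
  'bear' -> in reference (ref count 1, used 1/1) -> match (matches: 1)
  'writer' -> not in reference -> no match (matches: 1)
  'when' -> in reference (ref count 3, used 1/3) -> match (matches: 2)
  'big' -> in reference (ref count 1, used 1/1) -> match (matches: 3)
  'big' -> ref count 1 already used up (1/1) -> clipped, no match (matches: 3)
  'with' -> not in reference -> no match (matches: 3)
Clipped matches: 3, Candidate length: 9
Precision = 3/9 = 1/3

1/3


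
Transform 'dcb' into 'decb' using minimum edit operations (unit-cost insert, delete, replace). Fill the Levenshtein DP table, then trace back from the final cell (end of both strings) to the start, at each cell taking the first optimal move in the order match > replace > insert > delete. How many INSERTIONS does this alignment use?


Edit distance = 1. Backtracking from cell (3, 4) with preference match > replace > insert > delete,
then listing the resulting alignment 'dcb' -> 'decb' left to right:
  Step 1: keep 'd'
  Step 2: insert 'e' [insertion #1]
  Step 3: keep 'c'
  Step 4: keep 'b'
Total insertions: 1

1


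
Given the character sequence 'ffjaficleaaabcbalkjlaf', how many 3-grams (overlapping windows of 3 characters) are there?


String 'ffjaficleaaabcbalkjlaf' has length L = 22.
Number of overlapping n-grams = L - n + 1
Substituting: 22 - 3 + 1 = 20

20


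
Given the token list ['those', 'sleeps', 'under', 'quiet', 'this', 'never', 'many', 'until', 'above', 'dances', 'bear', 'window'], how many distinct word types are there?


Listing all tokens and tracking unique types:
  Token 1: 'those' -> NEW (unique so far: 1)
  Token 2: 'sleeps' -> NEW (unique so far: 2)
  Token 3: 'under' -> NEW (unique so far: 3)
  Token 4: 'quiet' -> NEW (unique so far: 4)
  Token 5: 'this' -> NEW (unique so far: 5)
  Token 6: 'never' -> NEW (unique so far: 6)
  Token 7: 'many' -> NEW (unique so far: 7)
  Token 8: 'until' -> NEW (unique so far: 8)
  Token 9: 'above' -> NEW (unique so far: 9)
  Token 10: 'dances' -> NEW (unique so far: 10)
  Token 11: 'bear' -> NEW (unique so far: 11)
  Token 12: 'window' -> NEW (unique so far: 12)
Unique types: ('above', 'bear', 'dances', 'many', 'never', 'quiet', 'sleeps', 'this', 'those', 'under', 'until', 'window')
Vocabulary size: 12

12


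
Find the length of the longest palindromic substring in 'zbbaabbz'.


Scanning 'zbbaabbz' for palindromic substrings.
Substring at positions 0-7: 'zbbaabbz'.
Check: reverse('zbbaabbz') = 'zbbaabbz' -> palindrome confirmed.
No longer palindromic substring exists; longest length = 8

8


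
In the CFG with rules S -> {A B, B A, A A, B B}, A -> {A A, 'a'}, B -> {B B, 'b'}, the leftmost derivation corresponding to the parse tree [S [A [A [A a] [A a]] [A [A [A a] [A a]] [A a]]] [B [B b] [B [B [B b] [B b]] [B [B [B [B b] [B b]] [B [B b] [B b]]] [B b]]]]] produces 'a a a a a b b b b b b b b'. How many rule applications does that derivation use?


Every bracketed nonterminal node [X ...] in the tree is produced by exactly one rule application.
Reading the tree off as a leftmost derivation:
  Step 1: S  =>  A B   (applied S -> A B)
  Step 2: A B  =>  A A B   (applied A -> A A)
  Step 3: A A B  =>  A A A B   (applied A -> A A)
  Step 4: A A A B  =>  a A A B   (applied A -> a)
  Step 5: a A A B  =>  a a A B   (applied A -> a)
  Step 6: a a A B  =>  a a A A B   (applied A -> A A)
  Step 7: a a A A B  =>  a a A A A B   (applied A -> A A)
  Step 8: a a A A A B  =>  a a a A A B   (applied A -> a)
  Step 9: a a a A A B  =>  a a a a A B   (applied A -> a)
  Step 10: a a a a A B  =>  a a a a a B   (applied A -> a)
  Step 11: a a a a a B  =>  a a a a a B B   (applied B -> B B)
  Step 12: a a a a a B B  =>  a a a a a b B   (applied B -> b)
  Step 13: a a a a a b B  =>  a a a a a b B B   (applied B -> B B)
  Step 14: a a a a a b B B  =>  a a a a a b B B B   (applied B -> B B)
  Step 15: a a a a a b B B B  =>  a a a a a b b B B   (applied B -> b)
  Step 16: a a a a a b b B B  =>  a a a a a b b b B   (applied B -> b)
  Step 17: a a a a a b b b B  =>  a a a a a b b b B B   (applied B -> B B)
  Step 18: a a a a a b b b B B  =>  a a a a a b b b B B B   (applied B -> B B)
  Step 19: a a a a a b b b B B B  =>  a a a a a b b b B B B B   (applied B -> B B)
  Step 20: a a a a a b b b B B B B  =>  a a a a a b b b b B B B   (applied B -> b)
  Step 21: a a a a a b b b b B B B  =>  a a a a a b b b b b B B   (applied B -> b)
  Step 22: a a a a a b b b b b B B  =>  a a a a a b b b b b B B B   (applied B -> B B)
  Step 23: a a a a a b b b b b B B B  =>  a a a a a b b b b b b B B   (applied B -> b)
  Step 24: a a a a a b b b b b b B B  =>  a a a a a b b b b b b b B   (applied B -> b)
  Step 25: a a a a a b b b b b b b B  =>  a a a a a b b b b b b b b   (applied B -> b)
Final yield: a a a a a b b b b b b b b
Total rewrite steps: 25

25


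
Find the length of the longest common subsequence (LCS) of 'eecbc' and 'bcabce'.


DP table for LCS of 'eecbc' and 'bcabce':
       b  c  a  b  c  e
    0  0  0  0  0  0  0
  e 0  0  0  0  0  0  1
  e 0  0  0  0  0  0  1
  c 0  0  1  1  1  1  1
  b 0  1  1  1  2  2  2
  c 0  1  2  2  2  3  3
LCS: 'cbc'
LCS length = 3

3


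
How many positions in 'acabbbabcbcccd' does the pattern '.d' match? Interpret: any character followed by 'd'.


Pattern: .d means any character followed by 'd'.
Scanning 'acabbbabcbcccd' position-by-position:
  Pos 0: window 'ac' -> no
  Pos 1: window 'ca' -> no
  Pos 2: window 'ab' -> no
  Pos 3: window 'bb' -> no
  Pos 4: window 'bb' -> no
  Pos 5: window 'ba' -> no
  Pos 6: window 'ab' -> no
  Pos 7: window 'bc' -> no
  Pos 8: window 'cb' -> no
  Pos 9: window 'bc' -> no
  Pos 10: window 'cc' -> no
  Pos 11: window 'cc' -> no
  Pos 12: window 'cd' -> MATCH
  Pos 13: window 'd' -> no
Total matches: 1

1


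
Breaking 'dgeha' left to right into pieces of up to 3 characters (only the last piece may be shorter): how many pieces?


'dgeha' has 5 characters.
Chunking with max size 3:
  Chunk 1: 'dge' (positions 0-2)
  Chunk 2: 'ha' (positions 3-4)
Total chunks: ceil(5 / 3) = 2

2


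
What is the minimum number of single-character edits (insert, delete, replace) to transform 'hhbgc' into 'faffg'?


Building DP table for s1='hhbgc' (len 5) and s2='faffg' (len 5):
       f  a  f  f  g
    0  1  2  3  4  5
  h 1  1  2  3  4  5
  h 2  2  2  3  4  5
  b 3  3  3  3  4  5
  g 4  4  4  4  4  4
  c 5  5  5  5  5  5
Edit distance = dp[5][5] = 5

5


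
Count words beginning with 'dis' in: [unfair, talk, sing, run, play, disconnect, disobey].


Checking each word for prefix 'dis':
  'unfair' -> no (count: 0)
  'talk' -> no (count: 0)
  'sing' -> no (count: 0)
  'run' -> no (count: 0)
  'play' -> no (count: 0)
  'disconnect' -> YES, starts with 'dis' (count: 1)
  'disobey' -> YES, starts with 'dis' (count: 2)
Total with prefix 'dis': 2

2


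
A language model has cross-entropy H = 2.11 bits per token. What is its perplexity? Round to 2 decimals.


Perplexity formula: PP = 2^H
H = 2.11
PP = 2^2.11
Decompose: 2^2.11 = 2^2 * 2^0.11
2^2 = 4, 2^0.11 ~ 1.0792282
PP ~ 4 * 1.0792282 = 4.3169128
Rounded to 2 decimals: 4.32

4.32


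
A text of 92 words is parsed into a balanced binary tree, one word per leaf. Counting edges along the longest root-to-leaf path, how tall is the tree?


In a balanced binary tree with n leaves the deepest leaf is ceil(log2(n)) edges below the root.
log2(92) = 6.5236
ceil(6.5236) = 7
height (edges) = 7

7


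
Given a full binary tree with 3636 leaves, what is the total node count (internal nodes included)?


Leaf nodes (terminals): 3636
Internal nodes = n - 1 = 3636 - 1 = 3635
Total = leaves + internal = 3636 + 3635 = 7271

7271


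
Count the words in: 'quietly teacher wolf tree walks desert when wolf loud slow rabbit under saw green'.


Counting words by splitting on spaces:
  Word 1: 'quietly'
  Word 2: 'teacher'
  Word 3: 'wolf'
  Word 4: 'tree'
  Word 5: 'walks'
  Word 6: 'desert'
  Word 7: 'when'
  Word 8: 'wolf'
  Word 9: 'loud'
  Word 10: 'slow'
  Word 11: 'rabbit'
  Word 12: 'under'
  Word 13: 'saw'
  Word 14: 'green'
Total words: 14

14


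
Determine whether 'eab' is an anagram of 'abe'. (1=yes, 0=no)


Sort characters of 'eab': 'abe'
Sort characters of 'abe': 'abe'
Sorted forms match -> they ARE anagrams
Result: 1

1


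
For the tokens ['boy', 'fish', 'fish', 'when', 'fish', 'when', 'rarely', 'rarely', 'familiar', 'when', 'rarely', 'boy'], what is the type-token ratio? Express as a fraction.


Tokens: 12
Unique types: ('boy', 'familiar', 'fish', 'rarely', 'when') = 5
TTR = 5/12
Already in lowest terms.

5/12


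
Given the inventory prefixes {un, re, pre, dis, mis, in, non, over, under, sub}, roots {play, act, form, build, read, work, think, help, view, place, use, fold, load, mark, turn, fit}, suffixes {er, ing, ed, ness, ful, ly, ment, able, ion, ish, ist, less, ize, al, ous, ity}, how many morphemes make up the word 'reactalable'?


Segmenting 'reactalable' against the inventory:
  're' -> prefix (morpheme 1)
  'act' -> root (morpheme 2)
  'al' -> suffix (morpheme 3)
  'able' -> suffix (morpheme 4)
Total morphemes: 4

4


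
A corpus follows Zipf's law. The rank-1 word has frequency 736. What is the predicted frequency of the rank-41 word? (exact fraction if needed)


Zipf's law: freq(rank) = f1 / rank
f1 = 736, rank = 41
freq = 736 / 41
GCD(736, 41) = 1
Simplified: 736/41

736/41


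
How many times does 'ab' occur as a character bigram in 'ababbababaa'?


Scanning 'ababbababaa' for bigram 'ab':
  Position 0: 'ab' -> MATCH
  Position 1: 'ba' -> no
  Position 2: 'ab' -> MATCH
  Position 3: 'bb' -> no
  Position 4: 'ba' -> no
  Position 5: 'ab' -> MATCH
  Position 6: 'ba' -> no
  Position 7: 'ab' -> MATCH
  Position 8: 'ba' -> no
  Position 9: 'aa' -> no
Total matches: 4

4


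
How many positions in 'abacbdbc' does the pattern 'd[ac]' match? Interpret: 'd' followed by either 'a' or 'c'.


Pattern: d[ac] means 'd' followed by either 'a' or 'c'.
Scanning 'abacbdbc' position-by-position:
  Pos 0: window 'ab' -> no
  Pos 1: window 'ba' -> no
  Pos 2: window 'ac' -> no
  Pos 3: window 'cb' -> no
  Pos 4: window 'bd' -> no
  Pos 5: window 'db' -> no
  Pos 6: window 'bc' -> no
  Pos 7: window 'c' -> no
Total matches: 0

0


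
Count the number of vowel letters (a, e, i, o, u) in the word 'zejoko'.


Scanning each character of 'zejoko':
  Position 1: 'z' -> consonant (running count: 0)
  Position 2: 'e' -> vowel (running count: 1)
  Position 3: 'j' -> consonant (running count: 1)
  Position 4: 'o' -> vowel (running count: 2)
  Position 5: 'k' -> consonant (running count: 2)
  Position 6: 'o' -> vowel (running count: 3)
Total vowels: 3

3


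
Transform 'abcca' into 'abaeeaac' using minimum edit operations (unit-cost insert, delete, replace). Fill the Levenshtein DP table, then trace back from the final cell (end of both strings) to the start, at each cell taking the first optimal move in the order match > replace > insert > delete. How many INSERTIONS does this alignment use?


Edit distance = 5. Backtracking from cell (5, 8) with preference match > replace > insert > delete,
then listing the resulting alignment 'abcca' -> 'abaeeaac' left to right:
  Step 1: keep 'a'
  Step 2: keep 'b'
  Step 3: insert 'a' [insertion #1]
  Step 4: insert 'e' [insertion #2]
  Step 5: replace c->e
  Step 6: replace c->a
  Step 7: keep 'a'
  Step 8: insert 'c' [insertion #3]
Total insertions: 3

3


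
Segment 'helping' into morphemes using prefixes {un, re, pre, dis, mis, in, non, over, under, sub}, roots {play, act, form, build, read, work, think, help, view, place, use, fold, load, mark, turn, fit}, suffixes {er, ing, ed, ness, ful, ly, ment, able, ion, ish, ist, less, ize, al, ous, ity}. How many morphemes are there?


Segmenting 'helping' against the inventory:
  'help' -> root (morpheme 1)
  'ing' -> suffix (morpheme 2)
Total morphemes: 2

2


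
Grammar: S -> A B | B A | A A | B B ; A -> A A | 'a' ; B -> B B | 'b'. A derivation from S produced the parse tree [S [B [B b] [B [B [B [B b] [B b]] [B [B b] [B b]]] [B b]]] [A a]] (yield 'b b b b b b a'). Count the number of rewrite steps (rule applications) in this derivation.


Every bracketed nonterminal node [X ...] in the tree is produced by exactly one rule application.
Reading the tree off as a leftmost derivation:
  Step 1: S  =>  B A   (applied S -> B A)
  Step 2: B A  =>  B B A   (applied B -> B B)
  Step 3: B B A  =>  b B A   (applied B -> b)
  Step 4: b B A  =>  b B B A   (applied B -> B B)
  Step 5: b B B A  =>  b B B B A   (applied B -> B B)
  Step 6: b B B B A  =>  b B B B B A   (applied B -> B B)
  Step 7: b B B B B A  =>  b b B B B A   (applied B -> b)
  Step 8: b b B B B A  =>  b b b B B A   (applied B -> b)
  Step 9: b b b B B A  =>  b b b B B B A   (applied B -> B B)
  Step 10: b b b B B B A  =>  b b b b B B A   (applied B -> b)
  Step 11: b b b b B B A  =>  b b b b b B A   (applied B -> b)
  Step 12: b b b b b B A  =>  b b b b b b A   (applied B -> b)
  Step 13: b b b b b b A  =>  b b b b b b a   (applied A -> a)
Final yield: b b b b b b a
Total rewrite steps: 13

13


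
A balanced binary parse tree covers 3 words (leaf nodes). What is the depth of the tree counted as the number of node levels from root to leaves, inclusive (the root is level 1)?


In a balanced binary tree with n leaves the deepest leaf is ceil(log2(n)) edges below the root,
so counting node levels inclusive of root and leaves gives ceil(log2(n)) + 1 levels.
log2(3) = 1.5850
ceil(1.5850) = 2
levels = 2 + 1 = 3

3


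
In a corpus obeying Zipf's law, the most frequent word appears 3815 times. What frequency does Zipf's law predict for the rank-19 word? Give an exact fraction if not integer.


Zipf's law: freq(rank) = f1 / rank
f1 = 3815, rank = 19
freq = 3815 / 19
GCD(3815, 19) = 1
Simplified: 3815/19

3815/19


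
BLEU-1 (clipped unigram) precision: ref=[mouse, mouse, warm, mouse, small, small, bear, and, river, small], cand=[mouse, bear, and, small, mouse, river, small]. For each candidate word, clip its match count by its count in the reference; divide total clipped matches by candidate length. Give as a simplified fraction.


Reference word counts: {'and': 1, 'bear': 1, 'mouse': 3, 'river': 1, 'small': 3, 'warm': 1}
Checking each candidate word (with clipping):
  'mouse' -> in reference (ref count 3, used 1/3) -> match (matches: 1)
  'bear' -> in reference (ref count 1, used 1/1) -> match (matches: 2)
  'and' -> in reference (ref count 1, used 1/1) -> match (matches: 3)
  'small' -> in reference (ref count 3, used 1/3) -> match (matches: 4)
  'mouse' -> in reference (ref count 3, used 2/3) -> match (matches: 5)
  'river' -> in reference (ref count 1, used 1/1) -> match (matches: 6)
  'small' -> in reference (ref count 3, used 2/3) -> match (matches: 7)
Clipped matches: 7, Candidate length: 7
Precision = 7/7 = 1

1


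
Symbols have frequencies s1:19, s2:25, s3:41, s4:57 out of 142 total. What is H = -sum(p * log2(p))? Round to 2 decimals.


Computing entropy H = -sum(p_i * log2(p_i)):
  s1: p = 19/142 = 0.1338, -p*log2(p) = 0.3883
  s2: p = 25/142 = 0.1761, -p*log2(p) = 0.4412
  s3: p = 41/142 = 0.2887, -p*log2(p) = 0.5175
  s4: p = 57/142 = 0.4014, -p*log2(p) = 0.5286
H = sum of terms = 1.8756
Rounded to 2 decimals: 1.88

1.88


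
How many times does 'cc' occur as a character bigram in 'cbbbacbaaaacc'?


Scanning 'cbbbacbaaaacc' for bigram 'cc':
  Position 0: 'cb' -> no
  Position 1: 'bb' -> no
  Position 2: 'bb' -> no
  Position 3: 'ba' -> no
  Position 4: 'ac' -> no
  Position 5: 'cb' -> no
  Position 6: 'ba' -> no
  Position 7: 'aa' -> no
  Position 8: 'aa' -> no
  Position 9: 'aa' -> no
  Position 10: 'ac' -> no
  Position 11: 'cc' -> MATCH
Total matches: 1

1


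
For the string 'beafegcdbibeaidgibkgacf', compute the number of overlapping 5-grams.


String 'beafegcdbibeaidgibkgacf' has length L = 23.
Number of overlapping n-grams = L - n + 1
Substituting: 23 - 5 + 1 = 19

19


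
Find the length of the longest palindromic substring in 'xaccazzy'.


Scanning 'xaccazzy' for palindromic substrings.
Substring at positions 1-4: 'acca'.
Check: reverse('acca') = 'acca' -> palindrome confirmed.
Neighbouring characters ('x' / 'z') break symmetry, so it cannot extend further.
No longer palindromic substring exists; longest length = 4

4


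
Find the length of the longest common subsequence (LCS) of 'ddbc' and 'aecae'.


DP table for LCS of 'ddbc' and 'aecae':
       a  e  c  a  e
    0  0  0  0  0  0
  d 0  0  0  0  0  0
  d 0  0  0  0  0  0
  b 0  0  0  0  0  0
  c 0  0  0  1  1  1
LCS: 'c'
LCS length = 1

1


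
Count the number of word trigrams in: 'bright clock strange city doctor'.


Word trigrams from [5] words:
  Trigram 1: (bright clock strange)
  Trigram 2: (clock strange city)
  Trigram 3: (strange city doctor)
Total word trigrams: 5 - 2 = 3

3


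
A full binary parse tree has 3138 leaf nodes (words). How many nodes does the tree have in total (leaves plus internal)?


Leaf nodes (terminals): 3138
Internal nodes = n - 1 = 3138 - 1 = 3137
Total = leaves + internal = 3138 + 3137 = 6275

6275


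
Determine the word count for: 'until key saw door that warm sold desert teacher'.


Counting words by splitting on spaces:
  Word 1: 'until'
  Word 2: 'key'
  Word 3: 'saw'
  Word 4: 'door'
  Word 5: 'that'
  Word 6: 'warm'
  Word 7: 'sold'
  Word 8: 'desert'
  Word 9: 'teacher'
Total words: 9

9


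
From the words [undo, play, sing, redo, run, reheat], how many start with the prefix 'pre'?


Checking each word for prefix 'pre':
  'undo' -> no (count: 0)
  'play' -> no (count: 0)
  'sing' -> no (count: 0)
  'redo' -> no (count: 0)
  'run' -> no (count: 0)
  'reheat' -> no (count: 0)
Total with prefix 'pre': 0

0


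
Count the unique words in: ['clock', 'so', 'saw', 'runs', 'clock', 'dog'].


Listing all tokens and tracking unique types:
  Token 1: 'clock' -> NEW (unique so far: 1)
  Token 2: 'so' -> NEW (unique so far: 2)
  Token 3: 'saw' -> NEW (unique so far: 3)
  Token 4: 'runs' -> NEW (unique so far: 4)
  Token 5: 'clock' -> duplicate (unique so far: 4)
  Token 6: 'dog' -> NEW (unique so far: 5)
Unique types: ('clock', 'dog', 'runs', 'saw', 'so')
Vocabulary size: 5

5


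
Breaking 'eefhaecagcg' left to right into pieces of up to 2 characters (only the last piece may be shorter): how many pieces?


'eefhaecagcg' has 11 characters.
Chunking with max size 2:
  Chunk 1: 'ee' (positions 0-1)
  Chunk 2: 'fh' (positions 2-3)
  Chunk 3: 'ae' (positions 4-5)
  Chunk 4: 'ca' (positions 6-7)
  Chunk 5: 'gc' (positions 8-9)
  Chunk 6: 'g' (positions 10-10)
Total chunks: ceil(11 / 2) = 6

6


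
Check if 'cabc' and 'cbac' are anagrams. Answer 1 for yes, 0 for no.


Sort characters of 'cabc': 'abcc'
Sort characters of 'cbac': 'abcc'
Sorted forms match -> they ARE anagrams
Result: 1

1


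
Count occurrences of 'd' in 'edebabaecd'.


Scanning 'edebabaecd' for 'd':
  Position 1: 'd' -> MATCH (count: 1)
  Position 9: 'd' -> MATCH (count: 2)
Total occurrences of 'd': 2

2


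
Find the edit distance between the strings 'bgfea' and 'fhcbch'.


Building DP table for s1='bgfea' (len 5) and s2='fhcbch' (len 6):
       f  h  c  b  c  h
    0  1  2  3  4  5  6
  b 1  1  2  3  3  4  5
  g 2  2  2  3  4  4  5
  f 3  2  3  3  4  5  5
  e 4  3  3  4  4  5  6
  a 5  4  4  4  5  5  6
Edit distance = dp[5][6] = 6

6


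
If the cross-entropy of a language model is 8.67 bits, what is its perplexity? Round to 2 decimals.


Perplexity formula: PP = 2^H
H = 8.67
PP = 2^8.67
Decompose: 2^8.67 = 2^8 * 2^0.67
2^8 = 256, 2^0.67 ~ 1.5910730
PP ~ 256 * 1.5910730 = 407.3146880
Rounded to 2 decimals: 407.31

407.31


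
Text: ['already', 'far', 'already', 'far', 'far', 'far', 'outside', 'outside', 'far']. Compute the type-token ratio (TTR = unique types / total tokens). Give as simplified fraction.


Tokens: 9
Unique types: ('already', 'far', 'outside') = 3
TTR = 3/9
Simplify: divide both by 3 -> 1/3
TTR = 1/3

1/3


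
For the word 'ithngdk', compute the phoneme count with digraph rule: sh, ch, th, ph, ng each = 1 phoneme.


Parsing 'ithngdk' greedily, digraphs first:
  'i' -> vowel phoneme (phonemes so far: 1)
  'th' -> digraph (1 consonant phoneme) (phonemes so far: 2)
  'ng' -> digraph (1 consonant phoneme) (phonemes so far: 3)
  'd' -> consonant phoneme (phonemes so far: 4)
  'k' -> consonant phoneme (phonemes so far: 5)
Total phonemes: 5

5


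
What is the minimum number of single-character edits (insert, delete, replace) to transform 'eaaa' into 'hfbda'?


Building DP table for s1='eaaa' (len 4) and s2='hfbda' (len 5):
       h  f  b  d  a
    0  1  2  3  4  5
  e 1  1  2  3  4  5
  a 2  2  2  3  4  4
  a 3  3  3  3  4  4
  a 4  4  4  4  4  4
Edit distance = dp[4][5] = 4

4


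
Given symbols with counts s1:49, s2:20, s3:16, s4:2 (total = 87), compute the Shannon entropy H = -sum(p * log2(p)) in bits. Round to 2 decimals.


Computing entropy H = -sum(p_i * log2(p_i)):
  s1: p = 49/87 = 0.5632, -p*log2(p) = 0.4665
  s2: p = 20/87 = 0.2299, -p*log2(p) = 0.4876
  s3: p = 16/87 = 0.1839, -p*log2(p) = 0.4493
  s4: p = 2/87 = 0.0230, -p*log2(p) = 0.1251
H = sum of terms = 1.5285
Rounded to 2 decimals: 1.53

1.53


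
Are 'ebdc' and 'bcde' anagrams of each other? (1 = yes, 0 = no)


Sort characters of 'ebdc': 'bcde'
Sort characters of 'bcde': 'bcde'
Sorted forms match -> they ARE anagrams
Result: 1

1


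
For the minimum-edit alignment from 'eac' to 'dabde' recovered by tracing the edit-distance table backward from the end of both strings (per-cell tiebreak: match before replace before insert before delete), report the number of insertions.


Edit distance = 4. Backtracking from cell (3, 5) with preference match > replace > insert > delete,
then listing the resulting alignment 'eac' -> 'dabde' left to right:
  Step 1: replace e->d
  Step 2: keep 'a'
  Step 3: insert 'b' [insertion #1]
  Step 4: insert 'd' [insertion #2]
  Step 5: replace c->e
Total insertions: 2

2
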